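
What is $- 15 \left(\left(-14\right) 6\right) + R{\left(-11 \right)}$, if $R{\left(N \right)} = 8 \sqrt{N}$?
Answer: $1260 + 8 i \sqrt{11} \approx 1260.0 + 26.533 i$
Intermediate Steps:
$- 15 \left(\left(-14\right) 6\right) + R{\left(-11 \right)} = - 15 \left(\left(-14\right) 6\right) + 8 \sqrt{-11} = \left(-15\right) \left(-84\right) + 8 i \sqrt{11} = 1260 + 8 i \sqrt{11}$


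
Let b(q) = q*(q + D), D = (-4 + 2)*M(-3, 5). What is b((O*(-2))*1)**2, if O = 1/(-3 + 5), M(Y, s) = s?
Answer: 121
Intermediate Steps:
D = -10 (D = (-4 + 2)*5 = -2*5 = -10)
O = 1/2 ≈ 0.50000
b(q) = q*(-10 + q) (b(q) = q*(q - 10) = q*(-10 + q))
b((O*(-2))*1)**2 = ((((1/2)*(-2))*1)*(-10 + ((1/2)*(-2))*1))**2 = ((-1*1)*(-10 - 1*1))**2 = (-(-10 - 1))**2 = (-1*(-11))**2 = 11**2 = 121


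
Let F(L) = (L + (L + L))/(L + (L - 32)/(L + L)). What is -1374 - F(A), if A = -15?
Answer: -555072/403 ≈ -1377.3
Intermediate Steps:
F(L) = 3*L/(L + (-32 + L)/(2*L)) (F(L) = (L + 2*L)/(L + (-32 + L)/((2*L))) = (3*L)/(L + (-32 + L)*(1/(2*L))) = (3*L)/(L + (-32 + L)/(2*L)) = 3*L/(L + (-32 + L)/(2*L)))
-1374 - F(A) = -1374 - 6*(-15)²/(-32 - 15 + 2*(-15)²) = -1374 - 6*225/(-32 - 15 + 2*225) = -1374 - 6*225/(-32 - 15 + 450) = -1374 - 6*225/403 = -1374 - 1*1350/403 = -1374 - 1350/403 = -555072/403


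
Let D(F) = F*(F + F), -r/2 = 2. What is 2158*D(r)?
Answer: 69056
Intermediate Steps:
r = -4 (r = -2*2 = -4)
D(F) = 2*F**2 (D(F) = F*(2*F) = 2*F**2)
2158*D(r) = 2158*(2*(-4)**2) = 2158*(2*16) = 2158*32 = 69056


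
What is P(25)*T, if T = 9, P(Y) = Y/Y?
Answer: 9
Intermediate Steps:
P(Y) = 1
P(25)*T = 1*9 = 9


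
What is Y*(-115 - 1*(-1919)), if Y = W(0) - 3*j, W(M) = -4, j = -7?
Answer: 30668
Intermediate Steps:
Y = 17 (Y = -4 - 3*(-7) = -4 + 21 = 17)
Y*(-115 - 1*(-1919)) = 17*(-115 - 1*(-1919)) = 17*(-115 + 1919) = 17*1804 = 30668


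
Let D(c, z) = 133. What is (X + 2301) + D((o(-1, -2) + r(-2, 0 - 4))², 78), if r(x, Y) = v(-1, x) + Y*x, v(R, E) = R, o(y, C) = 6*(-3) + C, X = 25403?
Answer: 27837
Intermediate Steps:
o(y, C) = -18 + C
r(x, Y) = -1 + Y*x
(X + 2301) + D((o(-1, -2) + r(-2, 0 - 4))², 78) = (25403 + 2301) + 133 = 27704 + 133 = 27837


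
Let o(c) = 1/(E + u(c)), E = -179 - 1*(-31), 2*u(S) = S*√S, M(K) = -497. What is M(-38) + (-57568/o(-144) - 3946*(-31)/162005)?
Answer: 1380212574161/162005 + 49738752*I ≈ 8.5196e+6 + 4.9739e+7*I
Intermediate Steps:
u(S) = S^(3/2)/2 (u(S) = (S*√S)/2 = S^(3/2)/2)
E = -148 (E = -179 + 31 = -148)
o(c) = 1/(-148 + c^(3/2)/2)
M(-38) + (-57568/o(-144) - 3946*(-31)/162005) = -497 + (-(-8520064 - 49738752*I) - 3946*(-31)/162005) = -497 + (-(-8520064 - 49738752*I) + 122326*(1/162005)) = -497 + (-(-8520064 - 49738752*I) + 122326/162005) = -497 + (-57568*(-148 - 864*I) + 122326/162005) = -497 + ((8520064 + 49738752*I) + 122326/162005) = -497 + (1380293090646/162005 + 49738752*I) = 1380212574161/162005 + 49738752*I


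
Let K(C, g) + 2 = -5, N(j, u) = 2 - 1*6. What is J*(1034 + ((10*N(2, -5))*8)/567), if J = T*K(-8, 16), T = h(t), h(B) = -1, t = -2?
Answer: 585958/81 ≈ 7234.0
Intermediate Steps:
N(j, u) = -4 (N(j, u) = 2 - 6 = -4)
K(C, g) = -7 (K(C, g) = -2 - 5 = -7)
T = -1
J = 7 (J = -1*(-7) = 7)
J*(1034 + ((10*N(2, -5))*8)/567) = 7*(1034 + ((10*(-4))*8)/567) = 7*(1034 - 40*8*(1/567)) = 7*(1034 - 320*1/567) = 7*(1034 - 320/567) = 7*(585958/567) = 585958/81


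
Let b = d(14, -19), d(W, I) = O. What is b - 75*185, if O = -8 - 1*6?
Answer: -13889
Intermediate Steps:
O = -14 (O = -8 - 6 = -14)
d(W, I) = -14
b = -14
b - 75*185 = -14 - 75*185 = -14 - 13875 = -13889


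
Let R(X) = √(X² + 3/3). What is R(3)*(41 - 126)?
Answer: -85*√10 ≈ -268.79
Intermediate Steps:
R(X) = √(1 + X²) (R(X) = √(X² + 3*(⅓)) = √(X² + 1) = √(1 + X²))
R(3)*(41 - 126) = √(1 + 3²)*(41 - 126) = √(1 + 9)*(-85) = √10*(-85) = -85*√10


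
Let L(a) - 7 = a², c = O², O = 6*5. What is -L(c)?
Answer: -810007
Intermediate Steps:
O = 30
c = 900 (c = 30² = 900)
L(a) = 7 + a²
-L(c) = -(7 + 900²) = -(7 + 810000) = -1*810007 = -810007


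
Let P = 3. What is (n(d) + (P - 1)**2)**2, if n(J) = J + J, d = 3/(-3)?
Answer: 4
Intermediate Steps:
d = -1 (d = 3*(-1/3) = -1)
n(J) = 2*J
(n(d) + (P - 1)**2)**2 = (2*(-1) + (3 - 1)**2)**2 = (-2 + 2**2)**2 = (-2 + 4)**2 = 2**2 = 4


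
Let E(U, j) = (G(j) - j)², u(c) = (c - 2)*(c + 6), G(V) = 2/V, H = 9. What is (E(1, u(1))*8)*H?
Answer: 159048/49 ≈ 3245.9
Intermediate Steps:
u(c) = (-2 + c)*(6 + c)
E(U, j) = (-j + 2/j)² (E(U, j) = (2/j - j)² = (-j + 2/j)²)
(E(1, u(1))*8)*H = (((-2 + (-12 + 1² + 4*1)²)²/(-12 + 1² + 4*1)²)*8)*9 = (((-2 + (-12 + 1 + 4)²)²/(-12 + 1 + 4)²)*8)*9 = (((-2 + (-7)²)²/(-7)²)*8)*9 = (((-2 + 49)²/49)*8)*9 = (((1/49)*47²)*8)*9 = (((1/49)*2209)*8)*9 = ((2209/49)*8)*9 = (17672/49)*9 = 159048/49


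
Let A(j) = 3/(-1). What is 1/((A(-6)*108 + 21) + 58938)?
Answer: 1/58635 ≈ 1.7055e-5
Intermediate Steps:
A(j) = -3 (A(j) = 3*(-1) = -3)
1/((A(-6)*108 + 21) + 58938) = 1/((-3*108 + 21) + 58938) = 1/((-324 + 21) + 58938) = 1/(-303 + 58938) = 1/58635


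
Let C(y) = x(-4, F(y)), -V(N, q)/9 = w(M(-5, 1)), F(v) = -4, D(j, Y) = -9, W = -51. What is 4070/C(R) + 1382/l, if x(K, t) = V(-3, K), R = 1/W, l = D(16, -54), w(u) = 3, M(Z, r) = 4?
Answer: -8216/27 ≈ -304.30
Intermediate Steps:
l = -9
R = -1/51 (R = 1/(-51) = -1/51 ≈ -0.019608)
V(N, q) = -27 (V(N, q) = -9*3 = -27)
x(K, t) = -27
C(y) = -27
4070/C(R) + 1382/l = 4070/(-27) + 1382/(-9) = 4070*(-1/27) + 1382*(-⅑) = -4070/27 - 1382/9 = -8216/27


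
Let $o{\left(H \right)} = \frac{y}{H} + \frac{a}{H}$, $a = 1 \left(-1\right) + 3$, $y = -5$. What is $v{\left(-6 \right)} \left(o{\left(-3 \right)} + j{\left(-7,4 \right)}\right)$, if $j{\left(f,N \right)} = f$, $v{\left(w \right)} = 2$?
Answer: $-12$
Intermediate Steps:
$a = 2$ ($a = -1 + 3 = 2$)
$o{\left(H \right)} = - \frac{3}{H}$ ($o{\left(H \right)} = - \frac{5}{H} + \frac{2}{H} = - \frac{3}{H}$)
$v{\left(-6 \right)} \left(o{\left(-3 \right)} + j{\left(-7,4 \right)}\right) = 2 \left(- \frac{3}{-3} - 7\right) = 2 \left(\left(-3\right) \left(- \frac{1}{3}\right) - 7\right) = 2 \left(1 - 7\right) = 2 \left(-6\right) = -12$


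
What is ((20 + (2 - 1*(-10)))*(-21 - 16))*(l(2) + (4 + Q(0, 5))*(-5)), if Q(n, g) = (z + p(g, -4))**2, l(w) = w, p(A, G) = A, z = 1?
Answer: 234432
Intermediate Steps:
Q(n, g) = (1 + g)**2
((20 + (2 - 1*(-10)))*(-21 - 16))*(l(2) + (4 + Q(0, 5))*(-5)) = ((20 + (2 - 1*(-10)))*(-21 - 16))*(2 + (4 + (1 + 5)**2)*(-5)) = ((20 + (2 + 10))*(-37))*(2 + (4 + 6**2)*(-5)) = ((20 + 12)*(-37))*(2 + (4 + 36)*(-5)) = (32*(-37))*(2 + 40*(-5)) = -1184*(2 - 200) = -1184*(-198) = 234432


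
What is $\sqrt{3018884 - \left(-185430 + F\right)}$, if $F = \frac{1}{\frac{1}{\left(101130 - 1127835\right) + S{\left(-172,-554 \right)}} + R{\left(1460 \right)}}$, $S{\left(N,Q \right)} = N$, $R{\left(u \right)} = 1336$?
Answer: $\frac{\sqrt{6030937615044408788982207}}{1371907671} \approx 1790.1$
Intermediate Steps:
$F = \frac{1026877}{1371907671}$ ($F = \frac{1}{\frac{1}{\left(101130 - 1127835\right) - 172} + 1336} = \frac{1}{\frac{1}{-1026705 - 172} + 1336} = \frac{1}{\frac{1}{-1026877} + 1336} = \frac{1}{- \frac{1}{1026877} + 1336} = \frac{1}{\frac{1371907671}{1026877}} = \frac{1026877}{1371907671} \approx 0.0007485$)
$\sqrt{3018884 - \left(-185430 + F\right)} = \sqrt{3018884 + \left(\left(\left(-466\right) \left(-397\right) + 428\right) - \frac{1026877}{1371907671}\right)} = \sqrt{3018884 + \left(\left(185002 + 428\right) - \frac{1026877}{1371907671}\right)} = \sqrt{3018884 + \left(185430 - \frac{1026877}{1371907671}\right)} = \sqrt{3018884 + \frac{254392838406653}{1371907671}} = \sqrt{\frac{4396022955865817}{1371907671}} = \frac{\sqrt{6030937615044408788982207}}{1371907671}$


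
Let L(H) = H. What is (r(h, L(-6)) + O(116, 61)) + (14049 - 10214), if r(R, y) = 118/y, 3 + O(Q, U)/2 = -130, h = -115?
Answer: 10648/3 ≈ 3549.3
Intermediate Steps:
O(Q, U) = -266 (O(Q, U) = -6 + 2*(-130) = -6 - 260 = -266)
(r(h, L(-6)) + O(116, 61)) + (14049 - 10214) = (118/(-6) - 266) + (14049 - 10214) = (118*(-1/6) - 266) + 3835 = (-59/3 - 266) + 3835 = -857/3 + 3835 = 10648/3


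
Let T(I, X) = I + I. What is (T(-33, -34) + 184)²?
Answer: 13924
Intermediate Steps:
T(I, X) = 2*I
(T(-33, -34) + 184)² = (2*(-33) + 184)² = (-66 + 184)² = 118² = 13924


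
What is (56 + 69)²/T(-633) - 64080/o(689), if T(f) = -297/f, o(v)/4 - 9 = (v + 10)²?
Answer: 201109177/6039 ≈ 33302.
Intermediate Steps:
o(v) = 36 + 4*(10 + v)² (o(v) = 36 + 4*(v + 10)² = 36 + 4*(10 + v)²)
(56 + 69)²/T(-633) - 64080/o(689) = (56 + 69)²/((-297/(-633))) - 64080/(36 + 4*(10 + 689)²) = 125²/((-297*(-1/633))) - 64080/(36 + 4*699²) = 15625/(99/211) - 64080/(36 + 4*488601) = 15625*(211/99) - 64080/(36 + 1954404) = 3296875/99 - 64080/1954440 = 3296875/99 - 64080*1/1954440 = 3296875/99 - 2/61 = 201109177/6039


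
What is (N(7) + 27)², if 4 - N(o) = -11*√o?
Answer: 1808 + 682*√7 ≈ 3612.4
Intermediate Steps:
N(o) = 4 + 11*√o (N(o) = 4 - (-11)*√o = 4 + 11*√o)
(N(7) + 27)² = ((4 + 11*√7) + 27)² = (31 + 11*√7)²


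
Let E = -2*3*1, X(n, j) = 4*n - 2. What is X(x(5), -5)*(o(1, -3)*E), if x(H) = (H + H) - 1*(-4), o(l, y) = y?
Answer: 972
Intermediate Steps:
x(H) = 4 + 2*H (x(H) = 2*H + 4 = 4 + 2*H)
X(n, j) = -2 + 4*n
E = -6 (E = -6*1 = -6)
X(x(5), -5)*(o(1, -3)*E) = (-2 + 4*(4 + 2*5))*(-3*(-6)) = (-2 + 4*(4 + 10))*18 = (-2 + 4*14)*18 = (-2 + 56)*18 = 54*18 = 972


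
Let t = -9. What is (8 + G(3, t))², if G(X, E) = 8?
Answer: 256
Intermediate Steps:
(8 + G(3, t))² = (8 + 8)² = 16² = 256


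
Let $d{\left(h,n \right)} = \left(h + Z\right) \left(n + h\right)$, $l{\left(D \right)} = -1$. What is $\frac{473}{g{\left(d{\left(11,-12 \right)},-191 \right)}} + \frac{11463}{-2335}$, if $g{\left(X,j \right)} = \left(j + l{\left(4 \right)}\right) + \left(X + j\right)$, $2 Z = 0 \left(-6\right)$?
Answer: $- \frac{5620877}{919990} \approx -6.1097$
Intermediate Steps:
$Z = 0$ ($Z = \frac{0 \left(-6\right)}{2} = \frac{1}{2} \cdot 0 = 0$)
$d{\left(h,n \right)} = h \left(h + n\right)$ ($d{\left(h,n \right)} = \left(h + 0\right) \left(n + h\right) = h \left(h + n\right)$)
$g{\left(X,j \right)} = -1 + X + 2 j$ ($g{\left(X,j \right)} = \left(j - 1\right) + \left(X + j\right) = \left(-1 + j\right) + \left(X + j\right) = -1 + X + 2 j$)
$\frac{473}{g{\left(d{\left(11,-12 \right)},-191 \right)}} + \frac{11463}{-2335} = \frac{473}{-1 + 11 \left(11 - 12\right) + 2 \left(-191\right)} + \frac{11463}{-2335} = \frac{473}{-1 + 11 \left(-1\right) - 382} + 11463 \left(- \frac{1}{2335}\right) = \frac{473}{-1 - 11 - 382} - \frac{11463}{2335} = \frac{473}{-394} - \frac{11463}{2335} = 473 \left(- \frac{1}{394}\right) - \frac{11463}{2335} = - \frac{473}{394} - \frac{11463}{2335} = - \frac{5620877}{919990}$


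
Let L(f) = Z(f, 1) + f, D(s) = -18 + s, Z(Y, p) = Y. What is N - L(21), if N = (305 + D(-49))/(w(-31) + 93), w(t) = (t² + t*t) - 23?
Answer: -41713/996 ≈ -41.880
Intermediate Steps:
w(t) = -23 + 2*t² (w(t) = (t² + t²) - 23 = 2*t² - 23 = -23 + 2*t²)
N = 119/996 (N = (305 + (-18 - 49))/((-23 + 2*(-31)²) + 93) = (305 - 67)/((-23 + 2*961) + 93) = 238/((-23 + 1922) + 93) = 238/(1899 + 93) = 238/1992 = 238*(1/1992) = 119/996 ≈ 0.11948)
L(f) = 2*f (L(f) = f + f = 2*f)
N - L(21) = 119/996 - 2*21 = 119/996 - 1*42 = 119/996 - 42 = -41713/996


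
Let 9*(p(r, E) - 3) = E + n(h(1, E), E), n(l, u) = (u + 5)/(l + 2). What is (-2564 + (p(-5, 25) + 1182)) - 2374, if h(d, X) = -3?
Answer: -33782/9 ≈ -3753.6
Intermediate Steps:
n(l, u) = (5 + u)/(2 + l)
p(r, E) = 22/9 (p(r, E) = 3 + (E + (5 + E)/(2 - 3))/9 = 3 + (E + (5 + E)/(-1))/9 = 3 + (E - (5 + E))/9 = 3 + (E + (-5 - E))/9 = 3 + (1/9)*(-5) = 3 - 5/9 = 22/9)
(-2564 + (p(-5, 25) + 1182)) - 2374 = (-2564 + (22/9 + 1182)) - 2374 = (-2564 + 10660/9) - 2374 = -12416/9 - 2374 = -33782/9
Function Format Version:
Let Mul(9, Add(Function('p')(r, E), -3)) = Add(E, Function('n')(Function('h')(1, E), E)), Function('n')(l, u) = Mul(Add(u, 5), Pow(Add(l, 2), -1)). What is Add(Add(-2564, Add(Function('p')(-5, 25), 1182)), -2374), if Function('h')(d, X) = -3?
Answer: Rational(-33782, 9) ≈ -3753.6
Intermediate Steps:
Function('n')(l, u) = Mul(Pow(Add(2, l), -1), Add(5, u)) (Function('n')(l, u) = Mul(Add(5, u), Pow(Add(2, l), -1)) = Mul(Pow(Add(2, l), -1), Add(5, u)))
Function('p')(r, E) = Rational(22, 9) (Function('p')(r, E) = Add(3, Mul(Rational(1, 9), Add(E, Mul(Pow(Add(2, -3), -1), Add(5, E))))) = Add(3, Mul(Rational(1, 9), Add(E, Mul(Pow(-1, -1), Add(5, E))))) = Add(3, Mul(Rational(1, 9), Add(E, Mul(-1, Add(5, E))))) = Add(3, Mul(Rational(1, 9), Add(E, Add(-5, Mul(-1, E))))) = Add(3, Mul(Rational(1, 9), -5)) = Add(3, Rational(-5, 9)) = Rational(22, 9))
Add(Add(-2564, Add(Function('p')(-5, 25), 1182)), -2374) = Add(Add(-2564, Add(Rational(22, 9), 1182)), -2374) = Add(Add(-2564, Rational(10660, 9)), -2374) = Add(Rational(-12416, 9), -2374) = Rational(-33782, 9)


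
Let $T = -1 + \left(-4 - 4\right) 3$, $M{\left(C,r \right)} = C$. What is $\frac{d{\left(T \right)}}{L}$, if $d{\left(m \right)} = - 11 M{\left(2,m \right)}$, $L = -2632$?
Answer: $\frac{11}{1316} \approx 0.0083587$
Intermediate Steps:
$T = -25$ ($T = -1 - 24 = -25$)
$d{\left(m \right)} = -22$ ($d{\left(m \right)} = \left(-11\right) 2 = -22$)
$\frac{d{\left(T \right)}}{L} = - \frac{22}{-2632} = \left(-22\right) \left(- \frac{1}{2632}\right) = \frac{11}{1316}$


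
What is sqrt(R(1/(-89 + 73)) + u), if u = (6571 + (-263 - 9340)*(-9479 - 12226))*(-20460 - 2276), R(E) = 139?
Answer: I*sqrt(4739084700757) ≈ 2.1769e+6*I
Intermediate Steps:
u = -4739084700896 (u = (6571 - 9603*(-21705))*(-22736) = (6571 + 208433115)*(-22736) = 208439686*(-22736) = -4739084700896)
sqrt(R(1/(-89 + 73)) + u) = sqrt(139 - 4739084700896) = sqrt(-4739084700757) = I*sqrt(4739084700757)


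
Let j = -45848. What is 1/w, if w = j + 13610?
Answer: -1/32238 ≈ -3.1019e-5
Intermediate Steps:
w = -32238 (w = -45848 + 13610 = -32238)
1/w = 1/(-32238) = -1/32238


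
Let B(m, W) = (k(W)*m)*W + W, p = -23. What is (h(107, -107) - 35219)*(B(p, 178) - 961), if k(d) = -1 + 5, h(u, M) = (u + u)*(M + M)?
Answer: 1390136385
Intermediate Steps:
h(u, M) = 4*M*u (h(u, M) = (2*u)*(2*M) = 4*M*u)
k(d) = 4
B(m, W) = W + 4*W*m (B(m, W) = (4*m)*W + W = 4*W*m + W = W + 4*W*m)
(h(107, -107) - 35219)*(B(p, 178) - 961) = (4*(-107)*107 - 35219)*(178*(1 + 4*(-23)) - 961) = (-45796 - 35219)*(178*(1 - 92) - 961) = -81015*(178*(-91) - 961) = -81015*(-16198 - 961) = -81015*(-17159) = 1390136385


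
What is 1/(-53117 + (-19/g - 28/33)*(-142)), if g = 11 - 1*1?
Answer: -165/8699908 ≈ -1.8966e-5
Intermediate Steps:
g = 10 (g = 11 - 1 = 10)
1/(-53117 + (-19/g - 28/33)*(-142)) = 1/(-53117 + (-19/10 - 28/33)*(-142)) = 1/(-53117 - 907/330*(-142)) = 1/(-53117 + 64397/165) = 1/(-8699908/165) = -165/8699908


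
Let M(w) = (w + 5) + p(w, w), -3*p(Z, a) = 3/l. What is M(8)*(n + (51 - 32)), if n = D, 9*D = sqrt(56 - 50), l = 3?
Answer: 722/3 + 38*sqrt(6)/27 ≈ 244.11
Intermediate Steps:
p(Z, a) = -1/3
D = sqrt(6)/9 (D = sqrt(56 - 50)/9 = sqrt(6)/9 ≈ 0.27217)
n = sqrt(6)/9 ≈ 0.27217
M(w) = 14/3 + w (M(w) = (w + 5) - 1/3 = (5 + w) - 1/3 = 14/3 + w)
M(8)*(n + (51 - 32)) = (14/3 + 8)*(sqrt(6)/9 + (51 - 32)) = 38*(sqrt(6)/9 + 19)/3 = 38*(19 + sqrt(6)/9)/3 = 722/3 + 38*sqrt(6)/27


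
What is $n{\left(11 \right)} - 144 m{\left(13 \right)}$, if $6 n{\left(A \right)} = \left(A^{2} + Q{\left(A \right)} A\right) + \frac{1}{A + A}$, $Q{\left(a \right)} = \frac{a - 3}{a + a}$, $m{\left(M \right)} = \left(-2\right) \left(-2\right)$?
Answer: $- \frac{24427}{44} \approx -555.16$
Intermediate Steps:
$m{\left(M \right)} = 4$
$Q{\left(a \right)} = \frac{-3 + a}{2 a}$
$n{\left(A \right)} = - \frac{1}{4} + \frac{A^{2}}{6} + \frac{A}{12} + \frac{1}{12 A}$ ($n{\left(A \right)} = \frac{\left(A^{2} + \frac{-3 + A}{2 A} A\right) + \frac{1}{A + A}}{6} = \frac{\left(A^{2} + \left(- \frac{3}{2} + \frac{A}{2}\right)\right) + \frac{1}{2 A}}{6} = \frac{\left(- \frac{3}{2} + A^{2} + \frac{A}{2}\right) + \frac{1}{2 A}}{6} = \frac{- \frac{3}{2} + A^{2} + \frac{A}{2} + \frac{1}{2 A}}{6} = - \frac{1}{4} + \frac{A^{2}}{6} + \frac{A}{12} + \frac{1}{12 A}$)
$n{\left(11 \right)} - 144 m{\left(13 \right)} = \frac{1 + 11 \left(-3 + 11 + 2 \cdot 11^{2}\right)}{12 \cdot 11} - 576 = \frac{1}{12} \cdot \frac{1}{11} \left(1 + 11 \left(-3 + 11 + 2 \cdot 121\right)\right) - 576 = \frac{1}{12} \cdot \frac{1}{11} \left(1 + 11 \left(-3 + 11 + 242\right)\right) - 576 = \frac{1}{12} \cdot \frac{1}{11} \left(1 + 11 \cdot 250\right) - 576 = \frac{1}{12} \cdot \frac{1}{11} \left(1 + 2750\right) - 576 = \frac{1}{12} \cdot \frac{1}{11} \cdot 2751 - 576 = \frac{917}{44} - 576 = - \frac{24427}{44}$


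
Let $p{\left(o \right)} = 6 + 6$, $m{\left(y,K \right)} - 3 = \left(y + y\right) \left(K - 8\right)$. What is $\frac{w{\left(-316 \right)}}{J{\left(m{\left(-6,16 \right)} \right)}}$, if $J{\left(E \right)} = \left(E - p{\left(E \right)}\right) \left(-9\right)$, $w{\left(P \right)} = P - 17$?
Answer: $- \frac{37}{105} \approx -0.35238$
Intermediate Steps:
$m{\left(y,K \right)} = 3 + 2 y \left(-8 + K\right)$ ($m{\left(y,K \right)} = 3 + \left(y + y\right) \left(K - 8\right) = 3 + 2 y \left(-8 + K\right)$)
$p{\left(o \right)} = 12$
$w{\left(P \right)} = -17 + P$ ($w{\left(P \right)} = P - 17 = -17 + P$)
$J{\left(E \right)} = 108 - 9 E$ ($J{\left(E \right)} = \left(E - 12\right) \left(-9\right) = \left(-12 + E\right) \left(-9\right) = 108 - 9 E$)
$\frac{w{\left(-316 \right)}}{J{\left(m{\left(-6,16 \right)} \right)}} = \frac{-17 - 316}{108 - 9 \left(3 - -96 + 2 \cdot 16 \left(-6\right)\right)} = - \frac{333}{108 - 9 \left(3 + 96 - 192\right)} = - \frac{333}{108 - -837} = - \frac{333}{108 + 837} = - \frac{333}{945} = \left(-333\right) \frac{1}{945} = - \frac{37}{105}$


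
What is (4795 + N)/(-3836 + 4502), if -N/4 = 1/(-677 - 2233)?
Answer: 6976727/969030 ≈ 7.1997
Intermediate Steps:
N = 2/1455 (N = -4/(-677 - 2233) = -4/(-2910) = -4*(-1/2910) = 2/1455 ≈ 0.0013746)
(4795 + N)/(-3836 + 4502) = (4795 + 2/1455)/(-3836 + 4502) = (6976727/1455)/666 = (6976727/1455)*(1/666) = 6976727/969030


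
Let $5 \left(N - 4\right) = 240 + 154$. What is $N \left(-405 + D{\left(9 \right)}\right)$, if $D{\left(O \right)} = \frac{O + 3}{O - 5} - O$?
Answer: $- \frac{170154}{5} \approx -34031.0$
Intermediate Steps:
$N = \frac{414}{5}$ ($N = 4 + \frac{240 + 154}{5} = 4 + \frac{1}{5} \cdot 394 = 4 + \frac{394}{5} = \frac{414}{5} \approx 82.8$)
$D{\left(O \right)} = - O + \frac{3 + O}{-5 + O}$ ($D{\left(O \right)} = \frac{3 + O}{-5 + O} - O = - O + \frac{3 + O}{-5 + O}$)
$N \left(-405 + D{\left(9 \right)}\right) = \frac{414 \left(-405 + \frac{3 - 9^{2} + 6 \cdot 9}{-5 + 9}\right)}{5} = \frac{414 \left(-405 + \frac{3 - 81 + 54}{4}\right)}{5} = \frac{414 \left(-405 + \frac{1}{4} \left(-24\right)\right)}{5} = \frac{414 \left(-405 - 6\right)}{5} = \frac{414}{5} \left(-411\right) = - \frac{170154}{5}$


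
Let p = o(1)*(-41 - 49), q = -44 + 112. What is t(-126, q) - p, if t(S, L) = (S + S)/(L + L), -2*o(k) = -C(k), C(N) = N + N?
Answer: 2997/34 ≈ 88.147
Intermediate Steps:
C(N) = 2*N
q = 68
o(k) = k (o(k) = -(-1)*2*k/2 = -(-1)*k = k)
p = -90 (p = 1*(-41 - 49) = 1*(-90) = -90)
t(S, L) = S/L (t(S, L) = (2*S)/((2*L)) = (2*S)*(1/(2*L)) = S/L)
t(-126, q) - p = -126/68 - 1*(-90) = -126*1/68 + 90 = -63/34 + 90 = 2997/34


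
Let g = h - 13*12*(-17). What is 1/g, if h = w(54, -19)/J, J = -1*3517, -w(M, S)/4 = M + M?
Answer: 3517/9327516 ≈ 0.00037706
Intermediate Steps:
w(M, S) = -8*M (w(M, S) = -4*(M + M) = -8*M)
J = -3517
h = 432/3517 (h = -8*54/(-3517) = -432*(-1/3517) = 432/3517 ≈ 0.12283)
g = 9327516/3517 (g = 432/3517 - 13*12*(-17) = 432/3517 - 156*(-17) = 432/3517 + 2652 = 9327516/3517 ≈ 2652.1)
1/g = 1/(9327516/3517) = 3517/9327516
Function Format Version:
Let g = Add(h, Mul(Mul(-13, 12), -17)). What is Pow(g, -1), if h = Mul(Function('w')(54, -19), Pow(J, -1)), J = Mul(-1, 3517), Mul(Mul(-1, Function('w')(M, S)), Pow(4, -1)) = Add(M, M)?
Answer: Rational(3517, 9327516) ≈ 0.00037706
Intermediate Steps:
Function('w')(M, S) = Mul(-8, M) (Function('w')(M, S) = Mul(-4, Add(M, M)) = Mul(-4, Mul(2, M)) = Mul(-8, M))
J = -3517
h = Rational(432, 3517) (h = Mul(Mul(-8, 54), Pow(-3517, -1)) = Mul(-432, Rational(-1, 3517)) = Rational(432, 3517) ≈ 0.12283)
g = Rational(9327516, 3517) (g = Add(Rational(432, 3517), Mul(Mul(-13, 12), -17)) = Add(Rational(432, 3517), Mul(-156, -17)) = Add(Rational(432, 3517), 2652) = Rational(9327516, 3517) ≈ 2652.1)
Pow(g, -1) = Pow(Rational(9327516, 3517), -1) = Rational(3517, 9327516)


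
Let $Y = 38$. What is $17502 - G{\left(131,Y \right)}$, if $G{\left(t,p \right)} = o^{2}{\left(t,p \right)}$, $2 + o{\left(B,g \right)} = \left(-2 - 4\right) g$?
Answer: $-35398$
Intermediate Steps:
$o{\left(B,g \right)} = -2 - 6 g$ ($o{\left(B,g \right)} = -2 + \left(-2 - 4\right) g = -2 - 6 g$)
$G{\left(t,p \right)} = \left(-2 - 6 p\right)^{2}$
$17502 - G{\left(131,Y \right)} = 17502 - 4 \left(1 + 3 \cdot 38\right)^{2} = 17502 - 4 \left(1 + 114\right)^{2} = 17502 - 4 \cdot 115^{2} = 17502 - 4 \cdot 13225 = 17502 - 52900 = -35398$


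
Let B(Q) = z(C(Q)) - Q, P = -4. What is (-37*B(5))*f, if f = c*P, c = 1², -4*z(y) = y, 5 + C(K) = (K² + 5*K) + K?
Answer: -2590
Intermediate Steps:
C(K) = -5 + K² + 6*K (C(K) = -5 + ((K² + 5*K) + K) = -5 + (K² + 6*K) = -5 + K² + 6*K)
z(y) = -y/4
B(Q) = 5/4 - 5*Q/2 - Q²/4 (B(Q) = -(-5 + Q² + 6*Q)/4 - Q = (5/4 - 3*Q/2 - Q²/4) - Q = 5/4 - 5*Q/2 - Q²/4)
c = 1
f = -4 (f = 1*(-4) = -4)
(-37*B(5))*f = -37*(5/4 - 5/2*5 - ¼*5²)*(-4) = -37*(5/4 - 25/2 - ¼*25)*(-4) = -37*(5/4 - 25/2 - 25/4)*(-4) = -37*(-35/2)*(-4) = (1295/2)*(-4) = -2590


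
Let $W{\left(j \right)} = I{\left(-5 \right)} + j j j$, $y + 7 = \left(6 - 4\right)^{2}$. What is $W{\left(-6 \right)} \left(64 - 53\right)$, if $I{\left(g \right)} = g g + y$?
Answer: $-2134$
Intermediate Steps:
$y = -3$ ($y = -7 + \left(6 - 4\right)^{2} = -7 + 2^{2} = -7 + 4 = -3$)
$I{\left(g \right)} = -3 + g^{2}$ ($I{\left(g \right)} = g g - 3 = g^{2} - 3 = -3 + g^{2}$)
$W{\left(j \right)} = 22 + j^{3}$ ($W{\left(j \right)} = \left(-3 + \left(-5\right)^{2}\right) + j j j = \left(-3 + 25\right) + j^{2} j = 22 + j^{3}$)
$W{\left(-6 \right)} \left(64 - 53\right) = \left(22 + \left(-6\right)^{3}\right) \left(64 - 53\right) = \left(22 - 216\right) 11 = \left(-194\right) 11 = -2134$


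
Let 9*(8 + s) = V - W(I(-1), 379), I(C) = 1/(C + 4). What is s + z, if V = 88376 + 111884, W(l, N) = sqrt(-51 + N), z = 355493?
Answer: 3399625/9 - 2*sqrt(82)/9 ≈ 3.7773e+5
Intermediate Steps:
I(C) = 1/(4 + C)
V = 200260
s = 200188/9 - 2*sqrt(82)/9 (s = -8 + (200260 - sqrt(-51 + 379))/9 = -8 + (200260 - sqrt(328))/9 = -8 + (200260 - 2*sqrt(82))/9 = -8 + (200260/9 - 2*sqrt(82)/9) = 200188/9 - 2*sqrt(82)/9 ≈ 22241.)
s + z = (200188/9 - 2*sqrt(82)/9) + 355493 = 3399625/9 - 2*sqrt(82)/9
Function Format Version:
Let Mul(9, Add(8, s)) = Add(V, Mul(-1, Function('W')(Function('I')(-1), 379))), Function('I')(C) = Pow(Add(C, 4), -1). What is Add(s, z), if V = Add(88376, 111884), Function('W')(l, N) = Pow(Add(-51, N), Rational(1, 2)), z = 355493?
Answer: Add(Rational(3399625, 9), Mul(Rational(-2, 9), Pow(82, Rational(1, 2)))) ≈ 3.7773e+5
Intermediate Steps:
Function('I')(C) = Pow(Add(4, C), -1)
V = 200260
s = Add(Rational(200188, 9), Mul(Rational(-2, 9), Pow(82, Rational(1, 2)))) (s = Add(-8, Mul(Rational(1, 9), Add(200260, Mul(-1, Pow(Add(-51, 379), Rational(1, 2)))))) = Add(-8, Mul(Rational(1, 9), Add(200260, Mul(-1, Pow(328, Rational(1, 2)))))) = Add(-8, Mul(Rational(1, 9), Add(200260, Mul(-1, Mul(2, Pow(82, Rational(1, 2))))))) = Add(-8, Mul(Rational(1, 9), Add(200260, Mul(-2, Pow(82, Rational(1, 2)))))) = Add(-8, Add(Rational(200260, 9), Mul(Rational(-2, 9), Pow(82, Rational(1, 2))))) = Add(Rational(200188, 9), Mul(Rational(-2, 9), Pow(82, Rational(1, 2)))) ≈ 22241.)
Add(s, z) = Add(Add(Rational(200188, 9), Mul(Rational(-2, 9), Pow(82, Rational(1, 2)))), 355493) = Add(Rational(3399625, 9), Mul(Rational(-2, 9), Pow(82, Rational(1, 2))))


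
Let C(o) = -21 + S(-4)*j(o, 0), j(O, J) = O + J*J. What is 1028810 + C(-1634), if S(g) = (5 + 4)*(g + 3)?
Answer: 1043495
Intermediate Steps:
S(g) = 27 + 9*g (S(g) = 9*(3 + g) = 27 + 9*g)
j(O, J) = O + J²
C(o) = -21 - 9*o (C(o) = -21 + (27 + 9*(-4))*(o + 0²) = -21 + (27 - 36)*(o + 0) = -21 - 9*o)
1028810 + C(-1634) = 1028810 + (-21 - 9*(-1634)) = 1028810 + (-21 + 14706) = 1028810 + 14685 = 1043495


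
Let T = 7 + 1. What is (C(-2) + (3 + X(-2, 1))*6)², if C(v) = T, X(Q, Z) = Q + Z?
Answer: 400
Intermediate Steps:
T = 8
C(v) = 8
(C(-2) + (3 + X(-2, 1))*6)² = (8 + (3 + (-2 + 1))*6)² = (8 + (3 - 1)*6)² = (8 + 2*6)² = (8 + 12)² = 20² = 400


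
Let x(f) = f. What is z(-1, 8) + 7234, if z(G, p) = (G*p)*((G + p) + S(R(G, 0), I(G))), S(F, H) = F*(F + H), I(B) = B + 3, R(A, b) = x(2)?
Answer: 7114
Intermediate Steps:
R(A, b) = 2
I(B) = 3 + B
z(G, p) = G*p*(10 + p + 3*G) (z(G, p) = (G*p)*((G + p) + 2*(2 + (3 + G))) = (G*p)*((G + p) + 2*(5 + G)) = (G*p)*((G + p) + (10 + 2*G)) = (G*p)*(10 + p + 3*G) = G*p*(10 + p + 3*G))
z(-1, 8) + 7234 = -1*8*(10 + 8 + 3*(-1)) + 7234 = -1*8*(10 + 8 - 3) + 7234 = -1*8*15 + 7234 = -120 + 7234 = 7114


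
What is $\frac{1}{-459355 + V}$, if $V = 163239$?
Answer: $- \frac{1}{296116} \approx -3.3771 \cdot 10^{-6}$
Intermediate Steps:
$\frac{1}{-459355 + V} = \frac{1}{-459355 + 163239} = \frac{1}{-296116} = - \frac{1}{296116}$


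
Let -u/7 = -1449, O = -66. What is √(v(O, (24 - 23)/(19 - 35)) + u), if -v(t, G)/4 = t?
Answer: √10407 ≈ 102.01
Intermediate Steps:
u = 10143 (u = -7*(-1449) = 10143)
v(t, G) = -4*t
√(v(O, (24 - 23)/(19 - 35)) + u) = √(-4*(-66) + 10143) = √(264 + 10143) = √10407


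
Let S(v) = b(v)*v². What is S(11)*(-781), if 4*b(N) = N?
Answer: -1039511/4 ≈ -2.5988e+5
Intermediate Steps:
b(N) = N/4
S(v) = v³/4 (S(v) = (v/4)*v² = v³/4)
S(11)*(-781) = ((¼)*11³)*(-781) = ((¼)*1331)*(-781) = (1331/4)*(-781) = -1039511/4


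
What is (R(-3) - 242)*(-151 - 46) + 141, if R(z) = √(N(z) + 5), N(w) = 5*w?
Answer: 47815 - 197*I*√10 ≈ 47815.0 - 622.97*I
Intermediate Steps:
R(z) = √(5 + 5*z) (R(z) = √(5*z + 5) = √(5 + 5*z))
(R(-3) - 242)*(-151 - 46) + 141 = (√(5 + 5*(-3)) - 242)*(-151 - 46) + 141 = (√(5 - 15) - 242)*(-197) + 141 = (√(-10) - 242)*(-197) + 141 = (I*√10 - 242)*(-197) + 141 = (-242 + I*√10)*(-197) + 141 = (47674 - 197*I*√10) + 141 = 47815 - 197*I*√10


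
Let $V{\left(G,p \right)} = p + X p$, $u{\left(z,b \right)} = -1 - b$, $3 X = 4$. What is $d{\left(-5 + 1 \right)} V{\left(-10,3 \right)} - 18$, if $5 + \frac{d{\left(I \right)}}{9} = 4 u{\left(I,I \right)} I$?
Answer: $-3357$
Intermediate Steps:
$X = \frac{4}{3}$ ($X = \frac{1}{3} \cdot 4 = \frac{4}{3} \approx 1.3333$)
$V{\left(G,p \right)} = \frac{7 p}{3}$ ($V{\left(G,p \right)} = p + \frac{4 p}{3} = \frac{7 p}{3}$)
$d{\left(I \right)} = -45 + 9 I \left(-4 - 4 I\right)$ ($d{\left(I \right)} = -45 + 9 \cdot 4 \left(-1 - I\right) I = -45 + 9 \left(-4 - 4 I\right) I = -45 + 9 I \left(-4 - 4 I\right)$)
$d{\left(-5 + 1 \right)} V{\left(-10,3 \right)} - 18 = \left(-45 - 36 \left(-5 + 1\right) \left(1 + \left(-5 + 1\right)\right)\right) \frac{7}{3} \cdot 3 - 18 = \left(-45 - - 144 \left(1 - 4\right)\right) 7 - 18 = \left(-45 - \left(-144\right) \left(-3\right)\right) 7 - 18 = \left(-45 - 432\right) 7 - 18 = \left(-477\right) 7 - 18 = -3339 - 18 = -3357$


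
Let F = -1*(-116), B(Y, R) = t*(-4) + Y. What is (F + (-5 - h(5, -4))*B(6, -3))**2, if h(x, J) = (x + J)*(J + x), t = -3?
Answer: 64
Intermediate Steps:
h(x, J) = (J + x)**2 (h(x, J) = (J + x)*(J + x) = (J + x)**2)
B(Y, R) = 12 + Y (B(Y, R) = -3*(-4) + Y = 12 + Y)
F = 116
(F + (-5 - h(5, -4))*B(6, -3))**2 = (116 + (-5 - (-4 + 5)**2)*(12 + 6))**2 = (116 + (-5 - 1*1**2)*18)**2 = (116 + (-5 - 1*1)*18)**2 = (116 + (-5 - 1)*18)**2 = (116 - 6*18)**2 = (116 - 108)**2 = 8**2 = 64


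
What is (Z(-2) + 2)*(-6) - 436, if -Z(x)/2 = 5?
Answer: -388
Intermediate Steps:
Z(x) = -10 (Z(x) = -2*5 = -10)
(Z(-2) + 2)*(-6) - 436 = (-10 + 2)*(-6) - 436 = -8*(-6) - 436 = 48 - 436 = -388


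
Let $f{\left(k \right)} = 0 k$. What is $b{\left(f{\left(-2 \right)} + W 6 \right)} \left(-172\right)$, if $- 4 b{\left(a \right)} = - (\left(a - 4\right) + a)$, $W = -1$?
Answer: $688$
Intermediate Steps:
$f{\left(k \right)} = 0$
$b{\left(a \right)} = -1 + \frac{a}{2}$ ($b{\left(a \right)} = - \frac{\left(-1\right) \left(\left(a - 4\right) + a\right)}{4} = - \frac{\left(-1\right) \left(\left(-4 + a\right) + a\right)}{4} = - \frac{\left(-1\right) \left(-4 + 2 a\right)}{4} = - \frac{4 - 2 a}{4} = -1 + \frac{a}{2}$)
$b{\left(f{\left(-2 \right)} + W 6 \right)} \left(-172\right) = \left(-1 + \frac{0 - 6}{2}\right) \left(-172\right) = \left(-1 + \frac{1}{2} \left(-6\right)\right) \left(-172\right) = \left(-1 - 3\right) \left(-172\right) = \left(-4\right) \left(-172\right) = 688$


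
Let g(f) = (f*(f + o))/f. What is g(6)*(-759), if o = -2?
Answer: -3036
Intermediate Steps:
g(f) = -2 + f (g(f) = (f*(f - 2))/f = (f*(-2 + f))/f = -2 + f)
g(6)*(-759) = (-2 + 6)*(-759) = 4*(-759) = -3036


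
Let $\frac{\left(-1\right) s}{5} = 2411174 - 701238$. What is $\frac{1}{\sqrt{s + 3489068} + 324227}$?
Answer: $\frac{324227}{105128208141} - \frac{2 i \sqrt{1265153}}{105128208141} \approx 3.0841 \cdot 10^{-6} - 2.1398 \cdot 10^{-8} i$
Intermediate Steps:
$s = -8549680$ ($s = - 5 \left(2411174 - 701238\right) = \left(-5\right) 1709936 = -8549680$)
$\frac{1}{\sqrt{s + 3489068} + 324227} = \frac{1}{\sqrt{-8549680 + 3489068} + 324227} = \frac{1}{\sqrt{-5060612} + 324227} = \frac{1}{2 i \sqrt{1265153} + 324227} = \frac{1}{324227 + 2 i \sqrt{1265153}}$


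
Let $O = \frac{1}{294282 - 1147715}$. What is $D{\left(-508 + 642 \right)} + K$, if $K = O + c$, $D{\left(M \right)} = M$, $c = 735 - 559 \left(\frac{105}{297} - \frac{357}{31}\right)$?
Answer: $\frac{18619503936170}{2619185877} \approx 7108.9$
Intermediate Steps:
$O = - \frac{1}{853433}$ ($O = \frac{1}{-853433} = - \frac{1}{853433} \approx -1.1717 \cdot 10^{-6}$)
$c = \frac{21405937}{3069}$ ($c = 735 - 559 \left(105 \cdot \frac{1}{297} - \frac{357}{31}\right) = 735 - 559 \left(\frac{35}{99} - \frac{357}{31}\right) = 735 - - \frac{19150222}{3069} = 735 + \frac{19150222}{3069} = \frac{21405937}{3069} \approx 6974.9$)
$K = \frac{18268533028652}{2619185877}$ ($K = - \frac{1}{853433} + \frac{21405937}{3069} = \frac{18268533028652}{2619185877} \approx 6974.9$)
$D{\left(-508 + 642 \right)} + K = \left(-508 + 642\right) + \frac{18268533028652}{2619185877} = 134 + \frac{18268533028652}{2619185877} = \frac{18619503936170}{2619185877}$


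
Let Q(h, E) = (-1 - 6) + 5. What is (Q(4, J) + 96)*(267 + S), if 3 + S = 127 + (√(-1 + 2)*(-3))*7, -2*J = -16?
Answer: 34780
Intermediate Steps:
J = 8 (J = -½*(-16) = 8)
S = 103 (S = -3 + (127 + (√(-1 + 2)*(-3))*7) = -3 + (127 + (√1*(-3))*7) = -3 + (127 + (1*(-3))*7) = -3 + (127 - 3*7) = -3 + (127 - 21) = -3 + 106 = 103)
Q(h, E) = -2 (Q(h, E) = -7 + 5 = -2)
(Q(4, J) + 96)*(267 + S) = (-2 + 96)*(267 + 103) = 94*370 = 34780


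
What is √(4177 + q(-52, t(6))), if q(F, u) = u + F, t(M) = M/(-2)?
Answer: 3*√458 ≈ 64.203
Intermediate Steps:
t(M) = -M/2 (t(M) = M*(-½) = -M/2)
q(F, u) = F + u
√(4177 + q(-52, t(6))) = √(4177 + (-52 - ½*6)) = √(4177 + (-52 - 3)) = √(4177 - 55) = √4122 = 3*√458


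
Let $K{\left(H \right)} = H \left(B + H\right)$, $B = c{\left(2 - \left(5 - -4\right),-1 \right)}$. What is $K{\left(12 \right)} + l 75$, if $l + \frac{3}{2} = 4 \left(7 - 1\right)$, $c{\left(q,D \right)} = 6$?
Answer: $\frac{3807}{2} \approx 1903.5$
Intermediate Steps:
$B = 6$
$K{\left(H \right)} = H \left(6 + H\right)$
$l = \frac{45}{2}$ ($l = - \frac{3}{2} + 4 \left(7 - 1\right) = - \frac{3}{2} + 4 \cdot 6 = - \frac{3}{2} + 24 = \frac{45}{2} \approx 22.5$)
$K{\left(12 \right)} + l 75 = 12 \left(6 + 12\right) + \frac{45}{2} \cdot 75 = 12 \cdot 18 + \frac{3375}{2} = 216 + \frac{3375}{2} = \frac{3807}{2}$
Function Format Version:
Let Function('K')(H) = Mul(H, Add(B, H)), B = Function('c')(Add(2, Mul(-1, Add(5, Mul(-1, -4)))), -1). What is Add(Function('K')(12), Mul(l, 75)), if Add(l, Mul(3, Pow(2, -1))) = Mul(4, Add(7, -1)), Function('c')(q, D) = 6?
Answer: Rational(3807, 2) ≈ 1903.5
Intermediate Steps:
B = 6
Function('K')(H) = Mul(H, Add(6, H))
l = Rational(45, 2) (l = Add(Rational(-3, 2), Mul(4, Add(7, -1))) = Add(Rational(-3, 2), Mul(4, 6)) = Add(Rational(-3, 2), 24) = Rational(45, 2) ≈ 22.500)
Add(Function('K')(12), Mul(l, 75)) = Add(Mul(12, Add(6, 12)), Mul(Rational(45, 2), 75)) = Add(Mul(12, 18), Rational(3375, 2)) = Add(216, Rational(3375, 2)) = Rational(3807, 2)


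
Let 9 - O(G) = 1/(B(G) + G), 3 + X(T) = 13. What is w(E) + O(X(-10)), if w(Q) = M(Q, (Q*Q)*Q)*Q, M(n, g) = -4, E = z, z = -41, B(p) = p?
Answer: 3459/20 ≈ 172.95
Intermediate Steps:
E = -41
w(Q) = -4*Q
X(T) = 10 (X(T) = -3 + 13 = 10)
O(G) = 9 - 1/(2*G) (O(G) = 9 - 1/(G + G) = 9 - 1/(2*G))
w(E) + O(X(-10)) = -4*(-41) + (9 - 1/2/10) = 164 + (9 - 1/2*1/10) = 164 + (9 - 1/20) = 164 + 179/20 = 3459/20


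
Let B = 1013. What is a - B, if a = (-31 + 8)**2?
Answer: -484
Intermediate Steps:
a = 529 (a = (-23)**2 = 529)
a - B = 529 - 1*1013 = 529 - 1013 = -484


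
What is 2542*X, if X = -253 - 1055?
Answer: -3324936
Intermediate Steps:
X = -1308
2542*X = 2542*(-1308) = -3324936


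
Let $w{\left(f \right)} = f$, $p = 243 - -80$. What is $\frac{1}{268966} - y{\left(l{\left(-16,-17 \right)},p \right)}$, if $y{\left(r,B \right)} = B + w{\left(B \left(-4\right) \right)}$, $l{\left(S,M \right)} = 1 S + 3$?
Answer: $\frac{260628055}{268966} \approx 969.0$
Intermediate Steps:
$p = 323$ ($p = 243 + 80 = 323$)
$l{\left(S,M \right)} = 3 + S$ ($l{\left(S,M \right)} = S + 3 = 3 + S$)
$y{\left(r,B \right)} = - 3 B$ ($y{\left(r,B \right)} = B + B \left(-4\right) = B - 4 B = - 3 B$)
$\frac{1}{268966} - y{\left(l{\left(-16,-17 \right)},p \right)} = \frac{1}{268966} - \left(-3\right) 323 = \frac{1}{268966} - -969 = \frac{1}{268966} + 969 = \frac{260628055}{268966}$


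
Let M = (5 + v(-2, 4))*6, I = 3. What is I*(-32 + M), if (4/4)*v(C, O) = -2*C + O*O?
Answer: 354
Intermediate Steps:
v(C, O) = O**2 - 2*C (v(C, O) = -2*C + O*O = -2*C + O**2 = O**2 - 2*C)
M = 150 (M = (5 + (4**2 - 2*(-2)))*6 = (5 + (16 + 4))*6 = (5 + 20)*6 = 25*6 = 150)
I*(-32 + M) = 3*(-32 + 150) = 3*118 = 354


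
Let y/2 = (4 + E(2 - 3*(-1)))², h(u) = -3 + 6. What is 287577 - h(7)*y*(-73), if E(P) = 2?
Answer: 303345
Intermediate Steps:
h(u) = 3
y = 72 (y = 2*(4 + 2)² = 2*6² = 2*36 = 72)
287577 - h(7)*y*(-73) = 287577 - 3*72*(-73) = 287577 - 216*(-73) = 287577 - 1*(-15768) = 287577 + 15768 = 303345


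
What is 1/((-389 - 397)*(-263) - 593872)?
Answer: -1/387154 ≈ -2.5830e-6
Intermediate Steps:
1/((-389 - 397)*(-263) - 593872) = 1/(-786*(-263) - 593872) = 1/(206718 - 593872) = 1/(-387154) = -1/387154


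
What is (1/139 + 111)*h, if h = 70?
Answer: 1080100/139 ≈ 7770.5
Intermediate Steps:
(1/139 + 111)*h = (1/139 + 111)*70 = (15430/139)*70 = 1080100/139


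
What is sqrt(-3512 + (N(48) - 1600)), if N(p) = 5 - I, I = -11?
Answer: 14*I*sqrt(26) ≈ 71.386*I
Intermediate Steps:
N(p) = 16 (N(p) = 5 - 1*(-11) = 5 + 11 = 16)
sqrt(-3512 + (N(48) - 1600)) = sqrt(-3512 + (16 - 1600)) = sqrt(-3512 - 1584) = sqrt(-5096) = 14*I*sqrt(26)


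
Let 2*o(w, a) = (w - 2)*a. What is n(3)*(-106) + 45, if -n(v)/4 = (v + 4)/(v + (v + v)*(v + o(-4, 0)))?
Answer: 559/3 ≈ 186.33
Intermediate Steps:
o(w, a) = a*(-2 + w)/2 (o(w, a) = ((w - 2)*a)/2 = ((-2 + w)*a)/2 = (a*(-2 + w))/2 = a*(-2 + w)/2)
n(v) = -4*(4 + v)/(v + 2*v²) (n(v) = -4*(v + 4)/(v + (v + v)*(v + (½)*0*(-2 - 4))) = -4*(4 + v)/(v + (2*v)*(v + (½)*0*(-6))) = -4*(4 + v)/(v + (2*v)*(v + 0)) = -4*(4 + v)/(v + (2*v)*v) = -4*(4 + v)/(v + 2*v²))
n(3)*(-106) + 45 = (4*(-4 - 1*3)/(3*(1 + 2*3)))*(-106) + 45 = (4*(⅓)*(-4 - 3)/(1 + 6))*(-106) + 45 = (4*(⅓)*(-7)/7)*(-106) + 45 = (4*(⅓)*(⅐)*(-7))*(-106) + 45 = -4/3*(-106) + 45 = 424/3 + 45 = 559/3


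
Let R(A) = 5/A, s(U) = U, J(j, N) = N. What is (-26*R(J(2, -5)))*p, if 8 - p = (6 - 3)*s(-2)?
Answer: 364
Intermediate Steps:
p = 14 (p = 8 - (6 - 3)*(-2) = 8 - 3*(-2) = 8 - 1*(-6) = 8 + 6 = 14)
(-26*R(J(2, -5)))*p = -130/(-5)*14 = -130*(-1)/5*14 = -26*(-1)*14 = 26*14 = 364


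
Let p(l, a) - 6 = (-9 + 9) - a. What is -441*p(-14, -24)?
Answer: -13230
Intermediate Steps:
p(l, a) = 6 - a (p(l, a) = 6 + ((-9 + 9) - a) = 6 + (0 - a) = 6 - a)
-441*p(-14, -24) = -441*(6 - 1*(-24)) = -441*(6 + 24) = -441*30 = -13230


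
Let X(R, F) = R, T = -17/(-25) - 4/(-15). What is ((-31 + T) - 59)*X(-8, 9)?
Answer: 53432/75 ≈ 712.43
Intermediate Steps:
T = 71/75 (T = -17*(-1/25) - 4*(-1/15) = 17/25 + 4/15 = 71/75 ≈ 0.94667)
((-31 + T) - 59)*X(-8, 9) = ((-31 + 71/75) - 59)*(-8) = (-2254/75 - 59)*(-8) = -6679/75*(-8) = 53432/75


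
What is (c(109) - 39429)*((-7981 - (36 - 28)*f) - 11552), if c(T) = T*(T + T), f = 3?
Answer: 306399519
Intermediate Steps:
c(T) = 2*T**2 (c(T) = T*(2*T) = 2*T**2)
(c(109) - 39429)*((-7981 - (36 - 28)*f) - 11552) = (2*109**2 - 39429)*((-7981 - (36 - 28)*3) - 11552) = (2*11881 - 39429)*((-7981 - 8*3) - 11552) = (23762 - 39429)*((-7981 - 1*24) - 11552) = -15667*((-7981 - 24) - 11552) = -15667*(-8005 - 11552) = -15667*(-19557) = 306399519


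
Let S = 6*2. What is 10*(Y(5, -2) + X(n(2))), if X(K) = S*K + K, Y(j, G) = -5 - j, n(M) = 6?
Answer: 680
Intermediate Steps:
S = 12
X(K) = 13*K (X(K) = 12*K + K = 13*K)
10*(Y(5, -2) + X(n(2))) = 10*((-5 - 1*5) + 13*6) = 10*((-5 - 5) + 78) = 10*(-10 + 78) = 10*68 = 680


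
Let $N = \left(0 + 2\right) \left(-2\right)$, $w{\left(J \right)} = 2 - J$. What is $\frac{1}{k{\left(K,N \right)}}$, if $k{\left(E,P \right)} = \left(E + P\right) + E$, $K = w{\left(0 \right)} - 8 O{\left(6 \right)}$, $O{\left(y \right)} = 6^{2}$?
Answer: $- \frac{1}{576} \approx -0.0017361$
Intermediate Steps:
$O{\left(y \right)} = 36$
$N = -4$ ($N = 2 \left(-2\right) = -4$)
$K = -286$ ($K = \left(2 - 0\right) - 288 = \left(2 + 0\right) - 288 = 2 - 288 = -286$)
$k{\left(E,P \right)} = P + 2 E$
$\frac{1}{k{\left(K,N \right)}} = \frac{1}{-4 + 2 \left(-286\right)} = \frac{1}{-4 - 572} = \frac{1}{-576} = - \frac{1}{576}$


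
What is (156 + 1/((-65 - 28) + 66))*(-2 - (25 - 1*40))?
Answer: 54743/27 ≈ 2027.5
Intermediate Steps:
(156 + 1/((-65 - 28) + 66))*(-2 - (25 - 1*40)) = (156 + 1/(-93 + 66))*(-2 - (25 - 40)) = (156 + 1/(-27))*(-2 - 1*(-15)) = (156 - 1/27)*(-2 + 15) = (4211/27)*13 = 54743/27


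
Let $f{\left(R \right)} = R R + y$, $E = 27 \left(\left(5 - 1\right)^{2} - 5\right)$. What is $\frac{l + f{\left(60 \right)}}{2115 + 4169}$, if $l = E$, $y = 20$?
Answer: $\frac{3917}{6284} \approx 0.62333$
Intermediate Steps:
$E = 297$ ($E = 27 \left(4^{2} - 5\right) = 27 \left(16 - 5\right) = 27 \cdot 11 = 297$)
$f{\left(R \right)} = 20 + R^{2}$ ($f{\left(R \right)} = R R + 20 = R^{2} + 20 = 20 + R^{2}$)
$l = 297$
$\frac{l + f{\left(60 \right)}}{2115 + 4169} = \frac{297 + \left(20 + 60^{2}\right)}{2115 + 4169} = \frac{297 + \left(20 + 3600\right)}{6284} = \left(297 + 3620\right) \frac{1}{6284} = 3917 \cdot \frac{1}{6284} = \frac{3917}{6284}$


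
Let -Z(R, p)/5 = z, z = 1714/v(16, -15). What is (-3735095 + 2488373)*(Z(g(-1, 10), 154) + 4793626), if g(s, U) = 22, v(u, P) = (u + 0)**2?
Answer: -382481744512323/64 ≈ -5.9763e+12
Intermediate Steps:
v(u, P) = u**2
z = 857/128 (z = 1714/(16**2) = 1714/256 = 1714*(1/256) = 857/128 ≈ 6.6953)
Z(R, p) = -4285/128 (Z(R, p) = -5*857/128 = -4285/128)
(-3735095 + 2488373)*(Z(g(-1, 10), 154) + 4793626) = (-3735095 + 2488373)*(-4285/128 + 4793626) = -1246722*613579843/128 = -382481744512323/64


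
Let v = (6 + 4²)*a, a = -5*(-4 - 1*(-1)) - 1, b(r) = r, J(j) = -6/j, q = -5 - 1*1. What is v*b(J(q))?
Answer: 308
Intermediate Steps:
q = -6 (q = -5 - 1 = -6)
a = 14 (a = -5*(-4 + 1) - 1 = -5*(-3) - 1 = 15 - 1 = 14)
v = 308 (v = (6 + 4²)*14 = (6 + 16)*14 = 22*14 = 308)
v*b(J(q)) = 308*(-6/(-6)) = 308*(-6*(-⅙)) = 308*1 = 308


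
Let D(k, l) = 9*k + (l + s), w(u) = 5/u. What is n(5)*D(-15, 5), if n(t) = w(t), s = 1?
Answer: -129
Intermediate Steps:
n(t) = 5/t
D(k, l) = 1 + l + 9*k (D(k, l) = 9*k + (l + 1) = 9*k + (1 + l) = 1 + l + 9*k)
n(5)*D(-15, 5) = (5/5)*(1 + 5 + 9*(-15)) = (5*(1/5))*(1 + 5 - 135) = 1*(-129) = -129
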